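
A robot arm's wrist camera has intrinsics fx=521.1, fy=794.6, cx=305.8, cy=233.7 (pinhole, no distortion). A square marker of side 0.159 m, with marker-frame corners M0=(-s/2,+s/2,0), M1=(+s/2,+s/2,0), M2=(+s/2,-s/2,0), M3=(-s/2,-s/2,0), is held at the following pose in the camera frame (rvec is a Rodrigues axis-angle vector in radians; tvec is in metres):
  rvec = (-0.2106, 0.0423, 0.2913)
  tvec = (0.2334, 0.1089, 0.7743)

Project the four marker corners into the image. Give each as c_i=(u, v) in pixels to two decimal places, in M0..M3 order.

c0=(397.39, 401.14) c1=(504.14, 450.77) c2=(526.66, 291.22) c3=(423.86, 245.85)

Intrinsics K: fx=521.1, fy=794.6, cx=305.8, cy=233.7
Marker side s = 0.159 m; corners in marker frame (Z=0):
  M0 = (-0.0795, +0.0795, 0)
  M1 = (+0.0795, +0.0795, 0)
  M2 = (+0.0795, -0.0795, 0)
  M3 = (-0.0795, -0.0795, 0)
rvec = (-0.2106, 0.0423, 0.2913), |rvec| = θ = 0.36194 rad = 20.737°
Rodrigues: sinθ=0.35409, 1−cosθ=0.06479; R = I + sinθ·[k]× + (1−cosθ)·[k]×²:
    [+0.95715 -0.28939 +0.01104]
    [+0.28058 +0.93610 +0.21213]
    [-0.07172 -0.19994 +0.97718]
t = (0.2334, 0.1089, 0.7743) m
M0: Pc = R·M0+t = (+0.13430, +0.16101, +0.76411); u = 521.1·(+0.13430)/0.76411 + 305.8 = 397.3892, v = 794.6·(+0.16101)/0.76411 + 233.7 = 401.1396
M1: Pc = R·M1+t = (+0.28649, +0.20563, +0.75270); u = 521.1·(+0.28649)/0.75270 + 305.8 = 504.1364, v = 794.6·(+0.20563)/0.75270 + 233.7 = 450.7711
M2: Pc = R·M2+t = (+0.33250, +0.05679, +0.78449); u = 521.1·(+0.33250)/0.78449 + 305.8 = 526.6631, v = 794.6·(+0.05679)/0.78449 + 233.7 = 291.2176
M3: Pc = R·M3+t = (+0.18031, +0.01217, +0.79590); u = 521.1·(+0.18031)/0.79590 + 305.8 = 423.8569, v = 794.6·(+0.01217)/0.79590 + 233.7 = 245.8546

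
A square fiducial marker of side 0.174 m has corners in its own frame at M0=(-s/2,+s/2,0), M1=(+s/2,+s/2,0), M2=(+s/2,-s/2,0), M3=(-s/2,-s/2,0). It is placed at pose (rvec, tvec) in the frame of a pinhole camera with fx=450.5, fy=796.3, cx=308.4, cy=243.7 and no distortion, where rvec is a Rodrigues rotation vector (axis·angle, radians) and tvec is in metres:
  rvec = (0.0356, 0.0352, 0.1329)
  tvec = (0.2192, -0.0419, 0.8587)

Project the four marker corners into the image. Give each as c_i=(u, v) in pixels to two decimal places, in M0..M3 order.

c0=(371.72, 273.81) c1=(462.51, 295.47) c2=(475.82, 134.89) c3=(384.24, 114.13)

Intrinsics K: fx=450.5, fy=796.3, cx=308.4, cy=243.7
Marker side s = 0.174 m; corners in marker frame (Z=0):
  M0 = (-0.0870, +0.0870, 0)
  M1 = (+0.0870, +0.0870, 0)
  M2 = (+0.0870, -0.0870, 0)
  M3 = (-0.0870, -0.0870, 0)
rvec = (0.0356, 0.0352, 0.1329), |rvec| = θ = 0.14202 rad = 8.137°
Rodrigues: sinθ=0.14154, 1−cosθ=0.01007; R = I + sinθ·[k]× + (1−cosθ)·[k]×²:
    [+0.99057 -0.13183 +0.03744]
    [+0.13308 +0.99055 -0.03315]
    [-0.03272 +0.03782 +0.99875]
t = (0.2192, -0.0419, 0.8587) m
M0: Pc = R·M0+t = (+0.12155, +0.03270, +0.86484); u = 450.5·(+0.12155)/0.86484 + 308.4 = 371.7173, v = 796.3·(+0.03270)/0.86484 + 243.7 = 273.8086
M1: Pc = R·M1+t = (+0.29391, +0.05586, +0.85914); u = 450.5·(+0.29391)/0.85914 + 308.4 = 462.5146, v = 796.3·(+0.05586)/0.85914 + 243.7 = 295.4702
M2: Pc = R·M2+t = (+0.31685, -0.11650, +0.85256); u = 450.5·(+0.31685)/0.85256 + 308.4 = 475.8246, v = 796.3·(-0.11650)/0.85256 + 243.7 = 134.8882
M3: Pc = R·M3+t = (+0.14449, -0.13966, +0.85826); u = 450.5·(+0.14449)/0.85826 + 308.4 = 384.2429, v = 796.3·(-0.13966)/0.85826 + 243.7 = 114.1258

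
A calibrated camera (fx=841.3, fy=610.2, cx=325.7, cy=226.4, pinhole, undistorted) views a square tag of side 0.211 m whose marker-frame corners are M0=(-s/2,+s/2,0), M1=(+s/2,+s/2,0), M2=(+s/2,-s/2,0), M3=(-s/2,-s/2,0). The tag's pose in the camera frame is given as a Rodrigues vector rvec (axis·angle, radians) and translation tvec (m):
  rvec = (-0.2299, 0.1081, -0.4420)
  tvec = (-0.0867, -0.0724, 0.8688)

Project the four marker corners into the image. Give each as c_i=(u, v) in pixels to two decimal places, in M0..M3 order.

c0=(188.76, 274.00) c1=(377.40, 207.72) c2=(292.34, 81.54) c3=(115.54, 145.62)

Intrinsics K: fx=841.3, fy=610.2, cx=325.7, cy=226.4
Marker side s = 0.211 m; corners in marker frame (Z=0):
  M0 = (-0.1055, +0.1055, 0)
  M1 = (+0.1055, +0.1055, 0)
  M2 = (+0.1055, -0.1055, 0)
  M3 = (-0.1055, -0.1055, 0)
rvec = (-0.2299, 0.1081, -0.4420), |rvec| = θ = 0.50981 rad = 29.210°
Rodrigues: sinθ=0.48801, 1−cosθ=0.12716; R = I + sinθ·[k]× + (1−cosθ)·[k]×²:
    [+0.89870 +0.41094 +0.15319]
    [-0.43526 +0.87856 +0.19669]
    [-0.05376 -0.24345 +0.96842]
t = (-0.0867, -0.0724, 0.8688) m
M0: Pc = R·M0+t = (-0.13816, +0.06621, +0.84879); u = 841.3·(-0.13816)/0.84879 + 325.7 = 188.7606, v = 610.2·(+0.06621)/0.84879 + 226.4 = 273.9971
M1: Pc = R·M1+t = (+0.05147, -0.02563, +0.83744); u = 841.3·(+0.05147)/0.83744 + 325.7 = 377.4039, v = 610.2·(-0.02563)/0.83744 + 226.4 = 207.7231
M2: Pc = R·M2+t = (-0.03524, -0.21101, +0.88881); u = 841.3·(-0.03524)/0.88881 + 325.7 = 292.3422, v = 610.2·(-0.21101)/0.88881 + 226.4 = 81.5360
M3: Pc = R·M3+t = (-0.22487, -0.11917, +0.90016); u = 841.3·(-0.22487)/0.90016 + 325.7 = 115.5356, v = 610.2·(-0.11917)/0.90016 + 226.4 = 145.6183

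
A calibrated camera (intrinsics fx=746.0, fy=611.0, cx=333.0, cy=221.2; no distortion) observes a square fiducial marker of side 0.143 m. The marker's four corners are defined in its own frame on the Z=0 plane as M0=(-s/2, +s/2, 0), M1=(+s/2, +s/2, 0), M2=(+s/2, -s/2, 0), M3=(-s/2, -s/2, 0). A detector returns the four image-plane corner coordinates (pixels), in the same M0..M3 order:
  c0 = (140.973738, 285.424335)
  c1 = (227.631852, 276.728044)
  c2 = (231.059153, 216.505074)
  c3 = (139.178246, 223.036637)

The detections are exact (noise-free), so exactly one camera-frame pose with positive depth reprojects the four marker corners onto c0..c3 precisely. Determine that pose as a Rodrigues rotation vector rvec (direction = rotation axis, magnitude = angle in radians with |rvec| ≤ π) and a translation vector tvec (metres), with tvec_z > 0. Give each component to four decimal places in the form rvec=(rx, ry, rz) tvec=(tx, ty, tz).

rvec=(0.5322, -0.3807, 0.0108) tvec=(-0.2365, 0.0589, 1.1972)

Intrinsics K: fx=746.0, fy=611.0, cx=333.0, cy=221.2
Marker side s = 0.143 m; corners in marker frame (Z=0):
  M0 = (-0.0715, +0.0715, 0)
  M1 = (+0.0715, +0.0715, 0)
  M2 = (+0.0715, -0.0715, 0)
  M3 = (-0.0715, -0.0715, 0)
Detected image corners:
  c0 = (140.973738, 285.424335) px
  c1 = (227.631852, 276.728044) px
  c2 = (231.059153, 216.505074) px
  c3 = (139.178246, 223.036637) px
Planar DLT: solve 8×8 A·h = b for H (H[2,2]=1):
  H  [+678.78286 +69.97950 +185.65002]
  H  [+21.17874 +531.68588 +251.24504]
  H  [+0.29808 +0.41186 +1.00000]
B = K⁻¹H; ‖b₁‖=0.835283, ‖b₂‖=0.835283; λ = 2/(‖b₁‖+‖b₂‖) = 1.197200, sign → tz>0 ⇒ λ=+1.197200
r₁ = λ·B[:,0] = (+0.93003,-0.08770,+0.35686); r₂ = λ·B[:,1] = (-0.10779,+0.86328,+0.49307)
r₃ = r₁×r₂ = (-0.35131,-0.49704,+0.79343); SVD([r₁ r₂ r₃]) → R = UVᵀ:
  R  [+0.93003 -0.10779 -0.35131]
  R  [-0.08770 +0.86328 -0.49704]
  R  [+0.35686 +0.49307 +0.79343]
t = (-0.23647, +0.05887, +1.19720) m
tr R = 2.586744; θ = arccos((tr R − 1)/2) = 0.654467 rad = 37.498°
axis k = ((R−Rᵀ)₃₂, (R−Rᵀ)₁₃, (R−Rᵀ)₂₁) / (2 sinθ) = (+0.813256, -0.581672, +0.016508)
rvec = θ·k = (+0.532249, -0.380686, +0.010804)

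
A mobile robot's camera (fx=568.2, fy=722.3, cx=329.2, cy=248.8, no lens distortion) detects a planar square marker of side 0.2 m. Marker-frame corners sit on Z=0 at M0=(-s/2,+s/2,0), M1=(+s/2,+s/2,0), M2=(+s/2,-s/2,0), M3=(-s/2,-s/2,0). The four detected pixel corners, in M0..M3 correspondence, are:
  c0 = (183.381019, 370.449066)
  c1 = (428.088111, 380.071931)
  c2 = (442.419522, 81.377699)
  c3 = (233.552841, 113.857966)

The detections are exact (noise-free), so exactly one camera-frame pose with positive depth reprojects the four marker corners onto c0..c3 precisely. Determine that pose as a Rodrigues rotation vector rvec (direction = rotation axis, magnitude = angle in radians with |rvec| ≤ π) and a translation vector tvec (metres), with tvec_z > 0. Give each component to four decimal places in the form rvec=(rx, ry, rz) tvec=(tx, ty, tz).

Intrinsics K: fx=568.2, fy=722.3, cx=329.2, cy=248.8
Marker side s = 0.2 m; corners in marker frame (Z=0):
  M0 = (-0.1000, +0.1000, 0)
  M1 = (+0.1000, +0.1000, 0)
  M2 = (+0.1000, -0.1000, 0)
  M3 = (-0.1000, -0.1000, 0)
Detected image corners:
  c0 = (183.381019, 370.449066) px
  c1 = (428.088111, 380.071931) px
  c2 = (442.419522, 81.377699) px
  c3 = (233.552841, 113.857966) px
Planar DLT: solve 8×8 A·h = b for H (H[2,2]=1):
  H  [+869.83058 -459.11957 +314.29761]
  H  [-254.71693 +1166.26695 +224.35404]
  H  [-0.79541 -0.90329 +1.00000]
B = K⁻¹H; ‖b₁‖=2.146088, ‖b₂‖=2.146088; λ = 2/(‖b₁‖+‖b₂‖) = 0.465964, sign → tz>0 ⇒ λ=+0.465964
r₁ = λ·B[:,0] = (+0.92806,-0.03665,-0.37063); r₂ = λ·B[:,1] = (-0.13265,+0.89735,-0.42090)
r₃ = r₁×r₂ = (+0.34802,+0.43979,+0.82793); SVD([r₁ r₂ r₃]) → R = UVᵀ:
  R  [+0.92806 -0.13265 +0.34802]
  R  [-0.03665 +0.89735 +0.43979]
  R  [-0.37063 -0.42090 +0.82793]
t = (-0.01222, -0.01577, +0.46596) m
tr R = 2.653344; θ = arccos((tr R − 1)/2) = 0.597629 rad = 34.242°
axis k = ((R−Rᵀ)₃₂, (R−Rᵀ)₁₃, (R−Rᵀ)₂₁) / (2 sinθ) = (-0.764806, +0.638589, +0.085302)
rvec = θ·k = (-0.457070, +0.381639, +0.050979)

rvec=(-0.4571, 0.3816, 0.0510) tvec=(-0.0122, -0.0158, 0.4660)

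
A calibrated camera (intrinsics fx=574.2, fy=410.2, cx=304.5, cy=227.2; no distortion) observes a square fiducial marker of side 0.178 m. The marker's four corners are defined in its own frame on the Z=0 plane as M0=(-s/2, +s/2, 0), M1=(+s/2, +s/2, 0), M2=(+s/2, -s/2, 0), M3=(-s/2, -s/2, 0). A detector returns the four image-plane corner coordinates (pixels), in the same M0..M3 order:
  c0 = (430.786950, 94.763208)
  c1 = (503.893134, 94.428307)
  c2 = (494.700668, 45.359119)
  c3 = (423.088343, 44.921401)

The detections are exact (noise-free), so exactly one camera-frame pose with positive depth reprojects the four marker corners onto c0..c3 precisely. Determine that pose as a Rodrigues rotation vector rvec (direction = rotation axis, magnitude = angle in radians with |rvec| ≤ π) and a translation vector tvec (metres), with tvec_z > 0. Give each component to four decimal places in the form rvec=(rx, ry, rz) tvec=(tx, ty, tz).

rvec=(-0.1756, -0.1152, -0.0551) tvec=(0.3748, -0.5205, 1.3547)

Intrinsics K: fx=574.2, fy=410.2, cx=304.5, cy=227.2
Marker side s = 0.178 m; corners in marker frame (Z=0):
  M0 = (-0.0890, +0.0890, 0)
  M1 = (+0.0890, +0.0890, 0)
  M2 = (+0.0890, -0.0890, 0)
  M3 = (-0.0890, -0.0890, 0)
Detected image corners:
  c0 = (430.786950, 94.763208) px
  c1 = (503.893134, 94.428307) px
  c2 = (494.700668, 45.359119) px
  c3 = (423.088343, 44.921401) px
Planar DLT: solve 8×8 A·h = b for H (H[2,2]=1):
  H  [+447.17266 -10.98542 +463.35286]
  H  [+6.45446 +269.00258 +69.59038]
  H  [+0.08790 -0.12624 +1.00000]
B = K⁻¹H; ‖b₁‖=0.738156, ‖b₂‖=0.738156; λ = 2/(‖b₁‖+‖b₂‖) = 1.354728, sign → tz>0 ⇒ λ=+1.354728
r₁ = λ·B[:,0] = (+0.99188,-0.04464,+0.11908); r₂ = λ·B[:,1] = (+0.06478,+0.98314,-0.17102)
r₃ = r₁×r₂ = (-0.10944,+0.17735,+0.97804); SVD([r₁ r₂ r₃]) → R = UVᵀ:
  R  [+0.99188 +0.06478 -0.10944]
  R  [-0.04464 +0.98314 +0.17735]
  R  [+0.11908 -0.17102 +0.97804]
t = (+0.37479, -0.52052, +1.35473) m
tr R = 2.953061; θ = arccos((tr R − 1)/2) = 0.217081 rad = 12.438°
axis k = ((R−Rᵀ)₃₂, (R−Rᵀ)₁₃, (R−Rᵀ)₂₁) / (2 sinθ) = (-0.808742, -0.530490, -0.254003)
rvec = θ·k = (-0.175562, -0.115159, -0.055139)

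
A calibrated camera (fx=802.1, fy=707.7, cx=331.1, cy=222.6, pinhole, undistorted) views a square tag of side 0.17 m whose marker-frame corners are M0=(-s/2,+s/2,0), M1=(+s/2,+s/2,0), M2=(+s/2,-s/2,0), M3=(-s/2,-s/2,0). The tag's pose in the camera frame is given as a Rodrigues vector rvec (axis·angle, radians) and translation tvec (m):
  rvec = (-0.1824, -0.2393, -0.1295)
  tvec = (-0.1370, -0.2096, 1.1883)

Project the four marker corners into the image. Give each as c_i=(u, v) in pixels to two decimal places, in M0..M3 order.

Intrinsics K: fx=802.1, fy=707.7, cx=331.1, cy=222.6
Marker side s = 0.17 m; corners in marker frame (Z=0):
  M0 = (-0.0850, +0.0850, 0)
  M1 = (+0.0850, +0.0850, 0)
  M2 = (+0.0850, -0.0850, 0)
  M3 = (-0.0850, -0.0850, 0)
rvec = (-0.1824, -0.2393, -0.1295), |rvec| = θ = 0.32757 rad = 18.769°
Rodrigues: sinθ=0.32175, 1−cosθ=0.05317; R = I + sinθ·[k]× + (1−cosθ)·[k]×²:
    [+0.96331 +0.14883 -0.22334]
    [-0.10557 +0.97520 +0.19451]
    [+0.24675 -0.16380 +0.95514]
t = (-0.1370, -0.2096, 1.1883) m
M0: Pc = R·M0+t = (-0.20623, -0.11773, +1.15340); u = 802.1·(-0.20623)/1.15340 + 331.1 = 187.6826, v = 707.7·(-0.11773)/1.15340 + 222.6 = 150.3610
M1: Pc = R·M1+t = (-0.04247, -0.13568, +1.19535); u = 802.1·(-0.04247)/1.19535 + 331.1 = 302.6031, v = 707.7·(-0.13568)/1.19535 + 222.6 = 142.2709
M2: Pc = R·M2+t = (-0.06777, -0.30147, +1.22320); u = 802.1·(-0.06777)/1.22320 + 331.1 = 286.6613, v = 707.7·(-0.30147)/1.22320 + 222.6 = 48.1823
M3: Pc = R·M3+t = (-0.23153, -0.28352, +1.18125); u = 802.1·(-0.23153)/1.18125 + 331.1 = 173.8837, v = 707.7·(-0.28352)/1.18125 + 222.6 = 52.7405

c0=(187.68, 150.36) c1=(302.60, 142.27) c2=(286.66, 48.18) c3=(173.88, 52.74)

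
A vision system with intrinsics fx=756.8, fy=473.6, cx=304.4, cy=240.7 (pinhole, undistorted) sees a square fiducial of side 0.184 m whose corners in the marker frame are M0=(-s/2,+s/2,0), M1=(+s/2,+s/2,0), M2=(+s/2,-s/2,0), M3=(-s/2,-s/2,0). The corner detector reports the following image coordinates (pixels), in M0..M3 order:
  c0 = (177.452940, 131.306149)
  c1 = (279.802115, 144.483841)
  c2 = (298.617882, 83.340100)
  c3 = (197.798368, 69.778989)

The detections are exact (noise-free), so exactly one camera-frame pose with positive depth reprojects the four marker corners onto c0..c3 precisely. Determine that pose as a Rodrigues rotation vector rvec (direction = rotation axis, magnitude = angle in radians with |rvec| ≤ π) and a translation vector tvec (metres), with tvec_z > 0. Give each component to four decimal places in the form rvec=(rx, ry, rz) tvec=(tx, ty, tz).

Intrinsics K: fx=756.8, fy=473.6, cx=304.4, cy=240.7
Marker side s = 0.184 m; corners in marker frame (Z=0):
  M0 = (-0.0920, +0.0920, 0)
  M1 = (+0.0920, +0.0920, 0)
  M2 = (+0.0920, -0.0920, 0)
  M3 = (-0.0920, -0.0920, 0)
Detected image corners:
  c0 = (177.452940, 131.306149) px
  c1 = (279.802115, 144.483841) px
  c2 = (298.617882, 83.340100) px
  c3 = (197.798368, 69.778989) px
Planar DLT: solve 8×8 A·h = b for H (H[2,2]=1):
  H  [+563.91603 -123.62367 +238.71525]
  H  [+77.99837 +325.59258 +107.05399]
  H  [+0.04972 -0.07225 +1.00000]
B = K⁻¹H; ‖b₁‖=0.740087, ‖b₂‖=0.740087; λ = 2/(‖b₁‖+‖b₂‖) = 1.351193, sign → tz>0 ⇒ λ=+1.351193
r₁ = λ·B[:,0] = (+0.97979,+0.18839,+0.06719); r₂ = λ·B[:,1] = (-0.18145,+0.97854,-0.09763)
r₃ = r₁×r₂ = (-0.08414,+0.08346,+0.99295); SVD([r₁ r₂ r₃]) → R = UVᵀ:
  R  [+0.97979 -0.18145 -0.08414]
  R  [+0.18839 +0.97854 +0.08346]
  R  [+0.06719 -0.09763 +0.99295]
t = (-0.11727, -0.38130, +1.35119) m
tr R = 2.951289; θ = arccos((tr R − 1)/2) = 0.221156 rad = 12.671°
axis k = ((R−Rᵀ)₃₂, (R−Rᵀ)₁₃, (R−Rᵀ)₂₁) / (2 sinθ) = (-0.412778, -0.344918, +0.842998)
rvec = θ·k = (-0.091288, -0.076281, +0.186434)

rvec=(-0.0913, -0.0763, 0.1864) tvec=(-0.1173, -0.3813, 1.3512)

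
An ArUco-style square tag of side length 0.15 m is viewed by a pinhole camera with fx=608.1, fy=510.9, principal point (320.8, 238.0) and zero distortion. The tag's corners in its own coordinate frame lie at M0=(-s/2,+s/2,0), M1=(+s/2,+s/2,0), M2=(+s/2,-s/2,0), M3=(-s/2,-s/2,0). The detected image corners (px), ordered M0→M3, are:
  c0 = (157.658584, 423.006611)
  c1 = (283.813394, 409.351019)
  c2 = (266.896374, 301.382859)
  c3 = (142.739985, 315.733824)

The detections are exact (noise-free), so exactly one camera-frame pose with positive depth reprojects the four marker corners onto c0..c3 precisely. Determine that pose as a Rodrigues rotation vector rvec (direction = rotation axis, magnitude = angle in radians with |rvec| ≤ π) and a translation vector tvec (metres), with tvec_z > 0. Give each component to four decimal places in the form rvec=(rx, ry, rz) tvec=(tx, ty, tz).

rvec=(-0.0683, 0.0450, -0.1397) tvec=(-0.1275, 0.1737, 0.7158)

Intrinsics K: fx=608.1, fy=510.9, cx=320.8, cy=238.0
Marker side s = 0.15 m; corners in marker frame (Z=0):
  M0 = (-0.0750, +0.0750, 0)
  M1 = (+0.0750, +0.0750, 0)
  M2 = (+0.0750, -0.0750, 0)
  M3 = (-0.0750, -0.0750, 0)
Detected image corners:
  c0 = (157.658584, 423.006611) px
  c1 = (283.813394, 409.351019) px
  c2 = (266.896374, 301.382859) px
  c3 = (142.739985, 315.733824) px
Planar DLT: solve 8×8 A·h = b for H (H[2,2]=1):
  H  [+822.40555 +84.95610 +212.45497]
  H  [-113.66505 +681.46687 +361.99712]
  H  [-0.05600 -0.09933 +1.00000]
B = K⁻¹H; ‖b₁‖=1.396969, ‖b₂‖=1.396969; λ = 2/(‖b₁‖+‖b₂‖) = 0.715836, sign → tz>0 ⇒ λ=+0.715836
r₁ = λ·B[:,0] = (+0.98926,-0.14058,-0.04009); r₂ = λ·B[:,1] = (+0.13752,+0.98794,-0.07110)
r₃ = r₁×r₂ = (+0.04960,+0.06483,+0.99666); SVD([r₁ r₂ r₃]) → R = UVᵀ:
  R  [+0.98926 +0.13752 +0.04960]
  R  [-0.14058 +0.98794 +0.06483]
  R  [-0.04009 -0.07110 +0.99666]
t = (-0.12754, +0.17374, +0.71584) m
tr R = 2.973864; θ = arccos((tr R − 1)/2) = 0.161843 rad = 9.273°
axis k = ((R−Rᵀ)₃₂, (R−Rᵀ)₁₃, (R−Rᵀ)₂₁) / (2 sinθ) = (-0.421777, +0.278291, -0.862936)
rvec = θ·k = (-0.068262, +0.045039, -0.139660)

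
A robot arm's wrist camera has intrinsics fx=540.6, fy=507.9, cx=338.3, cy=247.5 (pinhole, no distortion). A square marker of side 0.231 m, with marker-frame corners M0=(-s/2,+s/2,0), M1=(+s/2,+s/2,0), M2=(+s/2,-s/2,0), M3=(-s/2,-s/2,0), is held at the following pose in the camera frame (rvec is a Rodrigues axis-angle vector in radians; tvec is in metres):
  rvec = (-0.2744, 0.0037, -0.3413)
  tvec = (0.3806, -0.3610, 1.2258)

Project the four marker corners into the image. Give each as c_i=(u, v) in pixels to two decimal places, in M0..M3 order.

Intrinsics K: fx=540.6, fy=507.9, cx=338.3, cy=247.5
Marker side s = 0.231 m; corners in marker frame (Z=0):
  M0 = (-0.1155, +0.1155, 0)
  M1 = (+0.1155, +0.1155, 0)
  M2 = (+0.1155, -0.1155, 0)
  M3 = (-0.1155, -0.1155, 0)
rvec = (-0.2744, 0.0037, -0.3413), |rvec| = θ = 0.43794 rad = 25.092°
Rodrigues: sinθ=0.42408, 1−cosθ=0.09437; R = I + sinθ·[k]× + (1−cosθ)·[k]×²:
    [+0.94268 +0.32999 +0.04967]
    [-0.33099 +0.90563 +0.26509]
    [+0.04250 -0.26633 +0.96294]
t = (0.3806, -0.3610, 1.2258) m
M0: Pc = R·M0+t = (+0.30984, -0.21817, +1.19013); u = 540.6·(+0.30984)/1.19013 + 338.3 = 479.0384, v = 507.9·(-0.21817)/1.19013 + 247.5 = 154.3939
M1: Pc = R·M1+t = (+0.52759, -0.29463, +1.19995); u = 540.6·(+0.52759)/1.19995 + 338.3 = 575.9913, v = 507.9·(-0.29463)/1.19995 + 247.5 = 122.7927
M2: Pc = R·M2+t = (+0.45136, -0.50383, +1.26147); u = 540.6·(+0.45136)/1.26147 + 338.3 = 531.7312, v = 507.9·(-0.50383)/1.26147 + 247.5 = 44.6451
M3: Pc = R·M3+t = (+0.23361, -0.42737, +1.25165); u = 540.6·(+0.23361)/1.25165 + 338.3 = 439.1968, v = 507.9·(-0.42737)/1.25165 + 247.5 = 74.0800

c0=(479.04, 154.39) c1=(575.99, 122.79) c2=(531.73, 44.65) c3=(439.20, 74.08)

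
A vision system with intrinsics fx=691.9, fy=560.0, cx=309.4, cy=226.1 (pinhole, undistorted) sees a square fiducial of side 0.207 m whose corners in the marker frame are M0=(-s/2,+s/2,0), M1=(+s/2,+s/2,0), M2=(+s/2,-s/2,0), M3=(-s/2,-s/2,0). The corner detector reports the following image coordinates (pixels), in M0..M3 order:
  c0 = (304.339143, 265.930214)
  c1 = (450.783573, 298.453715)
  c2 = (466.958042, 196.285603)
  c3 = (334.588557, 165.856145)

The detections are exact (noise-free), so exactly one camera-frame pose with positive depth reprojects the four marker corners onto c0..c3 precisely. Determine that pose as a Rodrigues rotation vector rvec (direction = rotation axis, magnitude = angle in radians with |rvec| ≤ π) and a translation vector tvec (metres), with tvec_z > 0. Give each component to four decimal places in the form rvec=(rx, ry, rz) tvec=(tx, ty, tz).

rvec=(-0.4831, -0.1140, 0.2537) tvec=(0.1149, 0.0055, 0.9854)

Intrinsics K: fx=691.9, fy=560.0, cx=309.4, cy=226.1
Marker side s = 0.207 m; corners in marker frame (Z=0):
  M0 = (-0.1035, +0.1035, 0)
  M1 = (+0.1035, +0.1035, 0)
  M2 = (+0.1035, -0.1035, 0)
  M3 = (-0.1035, -0.1035, 0)
Detected image corners:
  c0 = (304.339143, 265.930214) px
  c1 = (450.783573, 298.453715) px
  c2 = (466.958042, 196.285603) px
  c3 = (334.588557, 165.856145) px
Planar DLT: solve 8×8 A·h = b for H (H[2,2]=1):
  H  [+690.93527 -298.58569 +390.09854]
  H  [+163.21269 +377.45536 +229.20214]
  H  [+0.04923 -0.47955 +1.00000]
B = K⁻¹H; ‖b₁‖=1.014843, ‖b₂‖=1.014843; λ = 2/(‖b₁‖+‖b₂‖) = 0.985374, sign → tz>0 ⇒ λ=+0.985374
r₁ = λ·B[:,0] = (+0.96231,+0.26760,+0.04851); r₂ = λ·B[:,1] = (-0.21393,+0.85495,-0.47253)
r₃ = r₁×r₂ = (-0.16793,+0.44434,+0.87998); SVD([r₁ r₂ r₃]) → R = UVᵀ:
  R  [+0.96231 -0.21393 -0.16793]
  R  [+0.26760 +0.85495 +0.44434]
  R  [+0.04851 -0.47253 +0.87998]
t = (+0.11493, +0.00546, +0.98537) m
tr R = 2.697239; θ = arccos((tr R − 1)/2) = 0.557426 rad = 31.938°
axis k = ((R−Rᵀ)₃₂, (R−Rᵀ)₁₃, (R−Rᵀ)₂₁) / (2 sinθ) = (-0.866607, -0.204570, +0.455129)
rvec = θ·k = (-0.483070, -0.114033, +0.253701)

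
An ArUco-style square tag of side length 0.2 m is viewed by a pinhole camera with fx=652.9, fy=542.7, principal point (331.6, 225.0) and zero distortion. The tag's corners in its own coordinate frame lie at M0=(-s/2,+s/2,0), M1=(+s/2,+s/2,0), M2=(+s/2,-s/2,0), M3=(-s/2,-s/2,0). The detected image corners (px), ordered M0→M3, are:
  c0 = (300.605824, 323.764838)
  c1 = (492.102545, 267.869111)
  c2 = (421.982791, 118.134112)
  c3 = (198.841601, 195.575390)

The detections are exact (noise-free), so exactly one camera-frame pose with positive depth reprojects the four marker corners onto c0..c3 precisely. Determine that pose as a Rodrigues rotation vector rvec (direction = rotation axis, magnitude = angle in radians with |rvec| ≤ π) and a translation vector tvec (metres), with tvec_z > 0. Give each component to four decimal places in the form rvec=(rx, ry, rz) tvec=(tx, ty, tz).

rvec=(0.5978, 0.0882, -0.4153) tvec=(0.0198, 0.0094, 0.5838)

Intrinsics K: fx=652.9, fy=542.7, cx=331.6, cy=225.0
Marker side s = 0.2 m; corners in marker frame (Z=0):
  M0 = (-0.1000, +0.1000, 0)
  M1 = (+0.1000, +0.1000, 0)
  M2 = (+0.1000, -0.1000, 0)
  M3 = (-0.1000, -0.1000, 0)
Detected image corners:
  c0 = (300.605824, 323.764838) px
  c1 = (492.102545, 267.869111) px
  c2 = (421.982791, 118.134112) px
  c3 = (198.841601, 195.575390) px
Planar DLT: solve 8×8 A·h = b for H (H[2,2]=1):
  H  [+908.85549 +752.09183 +353.73339]
  H  [-405.70090 +897.72426 +233.75880]
  H  [-0.34122 +0.90463 +1.00000]
B = K⁻¹H; ‖b₁‖=1.712905, ‖b₂‖=1.712905; λ = 2/(‖b₁‖+‖b₂‖) = 0.583804, sign → tz>0 ⇒ λ=+0.583804
r₁ = λ·B[:,0] = (+0.91385,-0.35384,-0.19921); r₂ = λ·B[:,1] = (+0.40427,+0.74676,+0.52813)
r₃ = r₁×r₂ = (-0.03811,-0.56316,+0.82547); SVD([r₁ r₂ r₃]) → R = UVᵀ:
  R  [+0.91385 +0.40427 -0.03811]
  R  [-0.35384 +0.74676 -0.56316]
  R  [-0.19921 +0.52813 +0.82547]
t = (+0.01979, +0.00942, +0.58380) m
tr R = 2.486072; θ = arccos((tr R − 1)/2) = 0.733201 rad = 42.009°
axis k = ((R−Rᵀ)₃₂, (R−Rᵀ)₁₃, (R−Rᵀ)₂₁) / (2 sinθ) = (+0.815306, +0.120355, -0.566383)
rvec = θ·k = (+0.597783, +0.088244, -0.415273)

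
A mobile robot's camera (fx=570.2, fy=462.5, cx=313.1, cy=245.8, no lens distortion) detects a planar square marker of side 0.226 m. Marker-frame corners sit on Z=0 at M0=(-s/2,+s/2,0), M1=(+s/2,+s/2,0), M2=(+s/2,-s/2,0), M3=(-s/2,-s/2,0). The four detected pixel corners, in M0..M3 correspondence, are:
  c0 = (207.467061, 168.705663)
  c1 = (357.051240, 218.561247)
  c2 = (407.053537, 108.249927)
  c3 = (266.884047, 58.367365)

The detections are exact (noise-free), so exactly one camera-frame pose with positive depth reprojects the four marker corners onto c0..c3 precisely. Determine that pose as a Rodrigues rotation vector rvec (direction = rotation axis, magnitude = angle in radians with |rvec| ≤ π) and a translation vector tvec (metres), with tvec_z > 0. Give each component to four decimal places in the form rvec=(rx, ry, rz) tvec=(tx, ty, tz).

Intrinsics K: fx=570.2, fy=462.5, cx=313.1, cy=245.8
Marker side s = 0.226 m; corners in marker frame (Z=0):
  M0 = (-0.1130, +0.1130, 0)
  M1 = (+0.1130, +0.1130, 0)
  M2 = (+0.1130, -0.1130, 0)
  M3 = (-0.1130, -0.1130, 0)
Detected image corners:
  c0 = (207.467061, 168.705663) px
  c1 = (357.051240, 218.561247) px
  c2 = (407.053537, 108.249927) px
  c3 = (266.884047, 58.367365) px
Planar DLT: solve 8×8 A·h = b for H (H[2,2]=1):
  H  [+675.13107 -317.75228 +311.28846]
  H  [+236.16271 +454.19991 +137.25765]
  H  [+0.11195 -0.24527 +1.00000]
B = K⁻¹H; ‖b₁‖=1.214980, ‖b₂‖=1.214980; λ = 2/(‖b₁‖+‖b₂‖) = 0.823059, sign → tz>0 ⇒ λ=+0.823059
r₁ = λ·B[:,0] = (+0.92393,+0.37130,+0.09214); r₂ = λ·B[:,1] = (-0.34781,+0.91557,-0.20187)
r₃ = r₁×r₂ = (-0.15931,+0.15446,+0.97507); SVD([r₁ r₂ r₃]) → R = UVᵀ:
  R  [+0.92393 -0.34781 -0.15931]
  R  [+0.37130 +0.91557 +0.15446]
  R  [+0.09214 -0.20187 +0.97507]
t = (-0.00261, -0.19316, +0.82306) m
tr R = 2.814571; θ = arccos((tr R − 1)/2) = 0.434014 rad = 24.867°
axis k = ((R−Rᵀ)₃₂, (R−Rᵀ)₁₃, (R−Rᵀ)₂₁) / (2 sinθ) = (-0.423685, -0.298983, +0.855044)
rvec = θ·k = (-0.183885, -0.129762, +0.371101)

rvec=(-0.1839, -0.1298, 0.3711) tvec=(-0.0026, -0.1932, 0.8231)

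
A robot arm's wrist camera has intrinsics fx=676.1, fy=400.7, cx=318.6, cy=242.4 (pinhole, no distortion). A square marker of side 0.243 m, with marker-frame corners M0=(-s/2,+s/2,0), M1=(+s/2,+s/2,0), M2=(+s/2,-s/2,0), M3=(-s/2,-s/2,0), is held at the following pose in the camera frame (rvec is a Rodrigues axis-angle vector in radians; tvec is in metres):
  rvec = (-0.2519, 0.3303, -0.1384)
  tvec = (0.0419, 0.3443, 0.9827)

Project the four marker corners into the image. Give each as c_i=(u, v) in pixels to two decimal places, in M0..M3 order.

c0=(277.08, 438.11) c1=(442.22, 435.22) c2=(418.41, 326.97) c3=(265.09, 337.25)

Intrinsics K: fx=676.1, fy=400.7, cx=318.6, cy=242.4
Marker side s = 0.243 m; corners in marker frame (Z=0):
  M0 = (-0.1215, +0.1215, 0)
  M1 = (+0.1215, +0.1215, 0)
  M2 = (+0.1215, -0.1215, 0)
  M3 = (-0.1215, -0.1215, 0)
rvec = (-0.2519, 0.3303, -0.1384), |rvec| = θ = 0.43784 rad = 25.087°
Rodrigues: sinθ=0.42399, 1−cosθ=0.09433; R = I + sinθ·[k]× + (1−cosθ)·[k]×²:
    [+0.93689 +0.09308 +0.33700]
    [-0.17496 +0.95935 +0.22143]
    [-0.30269 -0.26642 +0.91509]
t = (0.0419, 0.3443, 0.9827) m
M0: Pc = R·M0+t = (-0.06062, +0.48212, +0.98711); u = 676.1·(-0.06062)/0.98711 + 318.6 = 277.0773, v = 400.7·(+0.48212)/0.98711 + 242.4 = 438.1084
M1: Pc = R·M1+t = (+0.16704, +0.43960, +0.91355); u = 676.1·(+0.16704)/0.91355 + 318.6 = 442.2237, v = 400.7·(+0.43960)/0.91355 + 242.4 = 435.2177
M2: Pc = R·M2+t = (+0.14442, +0.20648, +0.97829); u = 676.1·(+0.14442)/0.97829 + 318.6 = 418.4111, v = 400.7·(+0.20648)/0.97829 + 242.4 = 326.9727
M3: Pc = R·M3+t = (-0.08324, +0.24900, +1.05185); u = 676.1·(-0.08324)/1.05185 + 318.6 = 265.0946, v = 400.7·(+0.24900)/1.05185 + 242.4 = 337.2549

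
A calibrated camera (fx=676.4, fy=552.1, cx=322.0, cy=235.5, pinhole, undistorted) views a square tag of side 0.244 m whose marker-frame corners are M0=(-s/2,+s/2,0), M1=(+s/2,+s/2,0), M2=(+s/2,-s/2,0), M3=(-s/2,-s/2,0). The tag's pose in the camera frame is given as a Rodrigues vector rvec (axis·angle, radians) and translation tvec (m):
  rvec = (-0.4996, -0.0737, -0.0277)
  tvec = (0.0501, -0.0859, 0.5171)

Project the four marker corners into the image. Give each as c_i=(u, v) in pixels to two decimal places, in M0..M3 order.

Intrinsics K: fx=676.4, fy=552.1, cx=322.0, cy=235.5
Marker side s = 0.244 m; corners in marker frame (Z=0):
  M0 = (-0.1220, +0.1220, 0)
  M1 = (+0.1220, +0.1220, 0)
  M2 = (+0.1220, -0.1220, 0)
  M3 = (-0.1220, -0.1220, 0)
rvec = (-0.4996, -0.0737, -0.0277), |rvec| = θ = 0.50577 rad = 28.978°
Rodrigues: sinθ=0.48448, 1−cosθ=0.12520; R = I + sinθ·[k]× + (1−cosθ)·[k]×²:
    [+0.99697 +0.04456 -0.06382]
    [-0.00851 +0.87746 +0.47957]
    [+0.07737 -0.47757 +0.87518]
t = (0.0501, -0.0859, 0.5171) m
M0: Pc = R·M0+t = (-0.06609, +0.02219, +0.44940); u = 676.4·(-0.06609)/0.44940 + 322.0 = 222.5199, v = 552.1·(+0.02219)/0.44940 + 235.5 = 262.7599
M1: Pc = R·M1+t = (+0.17717, +0.02011, +0.46828); u = 676.4·(+0.17717)/0.46828 + 322.0 = 577.9066, v = 552.1·(+0.02011)/0.46828 + 235.5 = 259.2120
M2: Pc = R·M2+t = (+0.16629, -0.19399, +0.58480); u = 676.4·(+0.16629)/0.58480 + 322.0 = 514.3405, v = 552.1·(-0.19399)/0.58480 + 235.5 = 52.3592
M3: Pc = R·M3+t = (-0.07697, -0.19191, +0.56592); u = 676.4·(-0.07697)/0.56592 + 322.0 = 230.0098, v = 552.1·(-0.19191)/0.56592 + 235.5 = 48.2763

c0=(222.52, 262.76) c1=(577.91, 259.21) c2=(514.34, 52.36) c3=(230.01, 48.28)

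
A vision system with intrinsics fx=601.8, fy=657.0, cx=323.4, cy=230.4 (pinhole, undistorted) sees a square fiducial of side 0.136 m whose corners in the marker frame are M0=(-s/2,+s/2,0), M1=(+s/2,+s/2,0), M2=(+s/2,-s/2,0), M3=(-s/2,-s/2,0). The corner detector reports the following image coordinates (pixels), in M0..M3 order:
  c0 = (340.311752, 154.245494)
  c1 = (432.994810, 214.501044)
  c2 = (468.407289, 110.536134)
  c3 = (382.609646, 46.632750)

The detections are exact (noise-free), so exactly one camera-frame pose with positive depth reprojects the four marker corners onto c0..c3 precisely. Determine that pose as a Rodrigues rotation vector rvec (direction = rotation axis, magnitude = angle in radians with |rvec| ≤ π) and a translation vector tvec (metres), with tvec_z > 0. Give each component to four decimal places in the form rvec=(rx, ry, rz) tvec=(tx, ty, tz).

Intrinsics K: fx=601.8, fy=657.0, cx=323.4, cy=230.4
Marker side s = 0.136 m; corners in marker frame (Z=0):
  M0 = (-0.0680, +0.0680, 0)
  M1 = (+0.0680, +0.0680, 0)
  M2 = (+0.0680, -0.0680, 0)
  M3 = (-0.0680, -0.0680, 0)
Detected image corners:
  c0 = (340.311752, 154.245494) px
  c1 = (432.994810, 214.501044) px
  c2 = (468.407289, 110.536134) px
  c3 = (382.609646, 46.632750) px
Planar DLT: solve 8×8 A·h = b for H (H[2,2]=1):
  H  [+845.23909 -432.68524 +407.97898]
  H  [+518.21433 +729.58251 +131.15577]
  H  [+0.46712 -0.36394 +1.00000]
B = K⁻¹H; ‖b₁‖=1.392591, ‖b₂‖=1.392591; λ = 2/(‖b₁‖+‖b₂‖) = 0.718086, sign → tz>0 ⇒ λ=+0.718086
r₁ = λ·B[:,0] = (+0.82831,+0.44877,+0.33543); r₂ = λ·B[:,1] = (-0.37585,+0.88907,-0.26134)
r₃ = r₁×r₂ = (-0.41550,+0.09040,+0.90509); SVD([r₁ r₂ r₃]) → R = UVᵀ:
  R  [+0.82831 -0.37585 -0.41550]
  R  [+0.44877 +0.88907 +0.09040]
  R  [+0.33543 -0.26134 +0.90509]
t = (+0.10092, -0.10847, +0.71809) m
tr R = 2.622465; θ = arccos((tr R − 1)/2) = 0.624540 rad = 35.783°
axis k = ((R−Rᵀ)₃₂, (R−Rᵀ)₁₃, (R−Rᵀ)₂₁) / (2 sinθ) = (-0.300775, -0.642121, +0.705135)
rvec = θ·k = (-0.187846, -0.401030, +0.440385)

rvec=(-0.1878, -0.4010, 0.4404) tvec=(0.1009, -0.1085, 0.7181)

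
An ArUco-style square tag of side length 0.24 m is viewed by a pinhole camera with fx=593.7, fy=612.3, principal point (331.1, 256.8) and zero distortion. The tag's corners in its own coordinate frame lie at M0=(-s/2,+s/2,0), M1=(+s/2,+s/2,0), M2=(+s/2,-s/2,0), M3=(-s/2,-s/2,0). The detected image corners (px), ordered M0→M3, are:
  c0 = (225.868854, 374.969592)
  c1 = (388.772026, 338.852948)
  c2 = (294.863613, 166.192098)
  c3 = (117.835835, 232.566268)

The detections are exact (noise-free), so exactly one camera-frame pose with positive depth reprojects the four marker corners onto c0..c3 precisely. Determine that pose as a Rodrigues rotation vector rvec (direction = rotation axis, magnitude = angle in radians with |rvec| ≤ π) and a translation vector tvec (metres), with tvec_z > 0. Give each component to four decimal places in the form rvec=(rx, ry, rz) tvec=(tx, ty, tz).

Intrinsics K: fx=593.7, fy=612.3, cx=331.1, cy=256.8
Marker side s = 0.24 m; corners in marker frame (Z=0):
  M0 = (-0.1200, +0.1200, 0)
  M1 = (+0.1200, +0.1200, 0)
  M2 = (+0.1200, -0.1200, 0)
  M3 = (-0.1200, -0.1200, 0)
Detected image corners:
  c0 = (225.868854, 374.969592) px
  c1 = (388.772026, 338.852948) px
  c2 = (294.863613, 166.192098) px
  c3 = (117.835835, 232.566268) px
Planar DLT: solve 8×8 A·h = b for H (H[2,2]=1):
  H  [+557.74576 +599.60740 +255.12990]
  H  [-368.60655 +843.56004 +286.42593]
  H  [-0.57629 +0.68862 +1.00000]
B = K⁻¹H; ‖b₁‖=1.432351, ‖b₂‖=1.432351; λ = 2/(‖b₁‖+‖b₂‖) = 0.698153, sign → tz>0 ⇒ λ=+0.698153
r₁ = λ·B[:,0] = (+0.88025,-0.25155,-0.40234); r₂ = λ·B[:,1] = (+0.43698,+0.76021,+0.48076)
r₃ = r₁×r₂ = (+0.18493,-0.59901,+0.77910); SVD([r₁ r₂ r₃]) → R = UVᵀ:
  R  [+0.88025 +0.43698 +0.18493]
  R  [-0.25155 +0.76021 -0.59901]
  R  [-0.40234 +0.48076 +0.77910]
t = (-0.08934, +0.03378, +0.69815) m
tr R = 2.419557; θ = arccos((tr R − 1)/2) = 0.781613 rad = 44.783°
axis k = ((R−Rᵀ)₃₂, (R−Rᵀ)₁₃, (R−Rᵀ)₂₁) / (2 sinθ) = (+0.766418, +0.416842, -0.488720)
rvec = θ·k = (+0.599042, +0.325809, -0.381989)

rvec=(0.5990, 0.3258, -0.3820) tvec=(-0.0893, 0.0338, 0.6982)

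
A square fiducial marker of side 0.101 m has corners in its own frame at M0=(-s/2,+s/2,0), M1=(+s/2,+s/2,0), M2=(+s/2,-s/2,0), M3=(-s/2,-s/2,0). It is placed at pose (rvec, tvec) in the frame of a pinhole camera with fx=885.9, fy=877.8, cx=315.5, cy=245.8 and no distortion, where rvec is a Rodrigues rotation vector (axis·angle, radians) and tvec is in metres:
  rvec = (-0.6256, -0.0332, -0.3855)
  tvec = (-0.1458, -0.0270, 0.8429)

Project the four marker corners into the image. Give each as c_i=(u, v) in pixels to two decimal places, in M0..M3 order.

Intrinsics K: fx=885.9, fy=877.8, cx=315.5, cy=245.8
Marker side s = 0.101 m; corners in marker frame (Z=0):
  M0 = (-0.0505, +0.0505, 0)
  M1 = (+0.0505, +0.0505, 0)
  M2 = (+0.0505, -0.0505, 0)
  M3 = (-0.0505, -0.0505, 0)
rvec = (-0.6256, -0.0332, -0.3855), |rvec| = θ = 0.73559 rad = 42.146°
Rodrigues: sinθ=0.67102, 1−cosθ=0.25856; R = I + sinθ·[k]× + (1−cosθ)·[k]×²:
    [+0.92846 +0.36159 +0.08496]
    [-0.34174 +0.74196 +0.57681]
    [+0.14553 -0.56457 +0.81245]
t = (-0.1458, -0.0270, 0.8429) m
M0: Pc = R·M0+t = (-0.17443, +0.02773, +0.80704); u = 885.9·(-0.17443)/0.80704 + 315.5 = 124.0289, v = 877.8·(+0.02773)/0.80704 + 245.8 = 275.9580
M1: Pc = R·M1+t = (-0.08065, -0.00679, +0.82174); u = 885.9·(-0.08065)/0.82174 + 315.5 = 228.5500, v = 877.8·(-0.00679)/0.82174 + 245.8 = 238.5482
M2: Pc = R·M2+t = (-0.11717, -0.08173, +0.87876); u = 885.9·(-0.11717)/0.87876 + 315.5 = 197.3749, v = 877.8·(-0.08173)/0.87876 + 245.8 = 164.1623
M3: Pc = R·M3+t = (-0.21095, -0.04721, +0.86406); u = 885.9·(-0.21095)/0.86406 + 315.5 = 99.2211, v = 877.8·(-0.04721)/0.86406 + 245.8 = 197.8380

c0=(124.03, 275.96) c1=(228.55, 238.55) c2=(197.37, 164.16) c3=(99.22, 197.84)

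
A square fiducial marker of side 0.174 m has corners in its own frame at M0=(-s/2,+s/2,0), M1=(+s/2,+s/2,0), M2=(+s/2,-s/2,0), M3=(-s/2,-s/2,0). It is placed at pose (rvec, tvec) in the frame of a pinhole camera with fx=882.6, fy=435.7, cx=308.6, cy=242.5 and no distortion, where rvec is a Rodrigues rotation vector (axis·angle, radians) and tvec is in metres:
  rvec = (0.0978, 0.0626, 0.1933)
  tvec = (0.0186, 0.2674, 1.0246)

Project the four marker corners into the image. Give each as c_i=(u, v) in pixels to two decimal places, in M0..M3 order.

c0=(238.02, 383.28) c1=(383.57, 398.88) c2=(413.55, 328.42) c3=(265.17, 313.18)

Intrinsics K: fx=882.6, fy=435.7, cx=308.6, cy=242.5
Marker side s = 0.174 m; corners in marker frame (Z=0):
  M0 = (-0.0870, +0.0870, 0)
  M1 = (+0.0870, +0.0870, 0)
  M2 = (+0.0870, -0.0870, 0)
  M3 = (-0.0870, -0.0870, 0)
rvec = (0.0978, 0.0626, 0.1933), |rvec| = θ = 0.22550 rad = 12.920°
Rodrigues: sinθ=0.22359, 1−cosθ=0.02532; R = I + sinθ·[k]× + (1−cosθ)·[k]×²:
    [+0.97945 -0.18862 +0.07148]
    [+0.19471 +0.97663 -0.09095]
    [-0.05266 +0.10300 +0.99329]
t = (0.0186, 0.2674, 1.0246) m
M0: Pc = R·M0+t = (-0.08302, +0.33543, +1.03814); u = 882.6·(-0.08302)/1.03814 + 308.6 = 238.0174, v = 435.7·(+0.33543)/1.03814 + 242.5 = 383.2761
M1: Pc = R·M1+t = (+0.08740, +0.36931, +1.02898); u = 882.6·(+0.08740)/1.02898 + 308.6 = 383.5685, v = 435.7·(+0.36931)/1.02898 + 242.5 = 398.8755
M2: Pc = R·M2+t = (+0.12022, +0.19937, +1.01106); u = 882.6·(+0.12022)/1.01106 + 308.6 = 413.5470, v = 435.7·(+0.19937)/1.01106 + 242.5 = 328.4167
M3: Pc = R·M3+t = (-0.05020, +0.16549, +1.02022); u = 882.6·(-0.05020)/1.02022 + 308.6 = 265.1699, v = 435.7·(+0.16549)/1.02022 + 242.5 = 313.1761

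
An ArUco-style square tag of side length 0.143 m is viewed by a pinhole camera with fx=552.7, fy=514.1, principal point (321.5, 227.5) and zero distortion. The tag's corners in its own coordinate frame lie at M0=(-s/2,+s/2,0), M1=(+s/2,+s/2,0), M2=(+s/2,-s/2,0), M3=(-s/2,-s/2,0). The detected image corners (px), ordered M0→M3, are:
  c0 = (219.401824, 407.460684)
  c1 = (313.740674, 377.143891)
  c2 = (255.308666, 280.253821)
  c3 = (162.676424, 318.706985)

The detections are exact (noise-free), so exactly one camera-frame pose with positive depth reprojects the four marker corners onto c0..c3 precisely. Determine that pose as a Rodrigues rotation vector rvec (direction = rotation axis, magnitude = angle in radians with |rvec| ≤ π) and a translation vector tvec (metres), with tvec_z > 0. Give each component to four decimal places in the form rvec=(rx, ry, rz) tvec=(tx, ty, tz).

rvec=(0.2228, 0.3299, -0.4582) tvec=(-0.1029, 0.1557, 0.6686)

Intrinsics K: fx=552.7, fy=514.1, cx=321.5, cy=227.5
Marker side s = 0.143 m; corners in marker frame (Z=0):
  M0 = (-0.0715, +0.0715, 0)
  M1 = (+0.0715, +0.0715, 0)
  M2 = (+0.0715, -0.0715, 0)
  M3 = (-0.0715, -0.0715, 0)
Detected image corners:
  c0 = (219.401824, 407.460684) px
  c1 = (313.740674, 377.143891) px
  c2 = (255.308666, 280.253821) px
  c3 = (162.676424, 318.706985) px
Planar DLT: solve 8×8 A·h = b for H (H[2,2]=1):
  H  [+525.99846 +450.79769 +236.40396]
  H  [-425.99446 +718.38513 +347.22736]
  H  [-0.53761 +0.20346 +1.00000]
B = K⁻¹H; ‖b₁‖=1.495561, ‖b₂‖=1.495561; λ = 2/(‖b₁‖+‖b₂‖) = 0.668645, sign → tz>0 ⇒ λ=+0.668645
r₁ = λ·B[:,0] = (+0.84544,-0.39498,-0.35947); r₂ = λ·B[:,1] = (+0.46623,+0.87414,+0.13604)
r₃ = r₁×r₂ = (+0.26049,-0.28261,+0.92319); SVD([r₁ r₂ r₃]) → R = UVᵀ:
  R  [+0.84544 +0.46623 +0.26049]
  R  [-0.39498 +0.87414 -0.28261]
  R  [-0.35947 +0.13604 +0.92319]
t = (-0.10295, +0.15572, +0.66865) m
tr R = 2.642769; θ = arccos((tr R − 1)/2) = 0.606962 rad = 34.776°
axis k = ((R−Rᵀ)₃₂, (R−Rᵀ)₁₃, (R−Rᵀ)₂₁) / (2 sinθ) = (+0.366998, +0.543468, -0.754954)
rvec = θ·k = (+0.222754, +0.329865, -0.458228)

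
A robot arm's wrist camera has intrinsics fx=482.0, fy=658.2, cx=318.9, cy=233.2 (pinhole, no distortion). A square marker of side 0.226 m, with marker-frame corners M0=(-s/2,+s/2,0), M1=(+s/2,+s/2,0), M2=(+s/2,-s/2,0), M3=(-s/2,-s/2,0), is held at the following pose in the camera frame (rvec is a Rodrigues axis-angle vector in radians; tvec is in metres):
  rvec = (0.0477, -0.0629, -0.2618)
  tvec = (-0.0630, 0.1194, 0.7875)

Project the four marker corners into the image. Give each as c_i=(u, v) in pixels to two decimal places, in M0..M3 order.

c0=(231.44, 448.70) c1=(364.07, 396.95) c2=(329.23, 217.31) c3=(193.89, 266.97)

Intrinsics K: fx=482.0, fy=658.2, cx=318.9, cy=233.2
Marker side s = 0.226 m; corners in marker frame (Z=0):
  M0 = (-0.1130, +0.1130, 0)
  M1 = (+0.1130, +0.1130, 0)
  M2 = (+0.1130, -0.1130, 0)
  M3 = (-0.1130, -0.1130, 0)
rvec = (0.0477, -0.0629, -0.2618), |rvec| = θ = 0.27344 rad = 15.667°
Rodrigues: sinθ=0.27005, 1−cosθ=0.03715; R = I + sinθ·[k]× + (1−cosθ)·[k]×²:
    [+0.96398 +0.25706 -0.06832]
    [-0.26004 +0.96481 -0.03893]
    [+0.05591 +0.05529 +0.99690]
t = (-0.0630, 0.1194, 0.7875) m
M0: Pc = R·M0+t = (-0.14288, +0.25781, +0.78743); u = 482.0·(-0.14288)/0.78743 + 318.9 = 231.4394, v = 658.2·(+0.25781)/0.78743 + 233.2 = 448.6980
M1: Pc = R·M1+t = (+0.07498, +0.19904, +0.80007); u = 482.0·(+0.07498)/0.80007 + 318.9 = 364.0700, v = 658.2·(+0.19904)/0.80007 + 233.2 = 396.9460
M2: Pc = R·M2+t = (+0.01688, -0.01901, +0.78757); u = 482.0·(+0.01688)/0.78757 + 318.9 = 329.2318, v = 658.2·(-0.01901)/0.78757 + 233.2 = 217.3140
M3: Pc = R·M3+t = (-0.20098, +0.03976, +0.77493); u = 482.0·(-0.20098)/0.77493 + 318.9 = 193.8946, v = 658.2·(+0.03976)/0.77493 + 233.2 = 266.9713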